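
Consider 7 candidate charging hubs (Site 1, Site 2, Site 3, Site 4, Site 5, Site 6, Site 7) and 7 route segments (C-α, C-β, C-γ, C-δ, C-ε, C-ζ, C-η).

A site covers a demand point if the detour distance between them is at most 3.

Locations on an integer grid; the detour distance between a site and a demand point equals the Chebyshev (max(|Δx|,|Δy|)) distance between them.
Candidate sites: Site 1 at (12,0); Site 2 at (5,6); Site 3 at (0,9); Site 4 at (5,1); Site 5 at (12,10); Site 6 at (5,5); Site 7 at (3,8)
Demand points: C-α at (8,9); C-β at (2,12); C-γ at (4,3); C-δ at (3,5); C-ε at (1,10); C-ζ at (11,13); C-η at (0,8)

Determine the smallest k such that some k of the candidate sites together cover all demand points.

3

Coverage sets (demand points within 3 of each site):
  Site 1: {}
  Site 2: {C-α, C-γ, C-δ}
  Site 3: {C-β, C-ε, C-η}
  Site 4: {C-γ}
  Site 5: {C-ζ}
  Site 6: {C-γ, C-δ}
  Site 7: {C-δ, C-ε, C-η}
No 2 sites suffice: every size-2 union leaves at least one demand point uncovered.
But {Site 2, Site 3, Site 5} covers everything, so the minimum is 3.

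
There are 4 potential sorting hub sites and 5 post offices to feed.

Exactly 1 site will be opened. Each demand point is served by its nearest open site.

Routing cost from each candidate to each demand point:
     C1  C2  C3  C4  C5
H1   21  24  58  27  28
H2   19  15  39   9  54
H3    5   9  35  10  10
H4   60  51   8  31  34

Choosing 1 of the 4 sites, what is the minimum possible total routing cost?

Open {H3}.
  C1→H3 5, C2→H3 9, C3→H3 35, C4→H3 10, C5→H3 10  ⇒ total 69.
Compare {H2}: total 136.
Compare {H1}: total 158.
No size-1 selection does better; minimum is 69.

69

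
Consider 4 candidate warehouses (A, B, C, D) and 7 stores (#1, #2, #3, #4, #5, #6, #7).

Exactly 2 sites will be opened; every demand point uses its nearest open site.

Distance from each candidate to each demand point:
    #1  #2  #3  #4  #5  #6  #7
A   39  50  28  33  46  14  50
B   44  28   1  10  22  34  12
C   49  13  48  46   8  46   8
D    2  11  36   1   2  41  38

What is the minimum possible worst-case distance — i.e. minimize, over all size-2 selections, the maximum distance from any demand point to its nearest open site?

34

Open {B, D}.
  Farthest demand point is #6 at distance 34 (to B); all others are ≤ 34.
With {A, D} the worst case is 38.
With {A, B} the worst case is 39.
No size-2 selection achieves below 34.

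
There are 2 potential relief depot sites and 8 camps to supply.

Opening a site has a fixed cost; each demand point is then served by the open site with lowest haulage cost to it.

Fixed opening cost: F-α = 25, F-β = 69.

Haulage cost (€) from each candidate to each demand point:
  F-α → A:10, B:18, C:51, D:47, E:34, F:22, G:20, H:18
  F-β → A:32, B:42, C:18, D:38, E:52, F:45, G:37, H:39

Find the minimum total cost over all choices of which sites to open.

245

Open {F-α}: assign each demand point to its cheapest open site.
  A→F-α 10, B→F-α 18, C→F-α 51, D→F-α 47, E→F-α 34, F→F-α 22, G→F-α 20, H→F-α 18
  haulage cost 220, fixed 25 → total 245.
Compare {F-α, F-β}: haulage cost 178 + fixed 94 = 272.
Compare {F-β}: haulage cost 303 + fixed 69 = 372.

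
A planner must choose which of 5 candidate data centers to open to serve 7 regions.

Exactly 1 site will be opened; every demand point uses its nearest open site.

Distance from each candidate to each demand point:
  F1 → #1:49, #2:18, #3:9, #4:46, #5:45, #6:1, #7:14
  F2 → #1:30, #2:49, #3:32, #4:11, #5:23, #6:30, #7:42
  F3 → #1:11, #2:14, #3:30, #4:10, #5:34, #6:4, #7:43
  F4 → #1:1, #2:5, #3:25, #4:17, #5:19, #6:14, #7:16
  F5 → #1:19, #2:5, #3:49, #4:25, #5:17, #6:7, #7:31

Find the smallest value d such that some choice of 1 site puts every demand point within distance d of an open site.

Open {F4}.
  Farthest demand point is #3 at distance 25 (to F4); all others are ≤ 25.
With {F3} the worst case is 43.
With {F1} the worst case is 49.
No size-1 selection achieves below 25.

25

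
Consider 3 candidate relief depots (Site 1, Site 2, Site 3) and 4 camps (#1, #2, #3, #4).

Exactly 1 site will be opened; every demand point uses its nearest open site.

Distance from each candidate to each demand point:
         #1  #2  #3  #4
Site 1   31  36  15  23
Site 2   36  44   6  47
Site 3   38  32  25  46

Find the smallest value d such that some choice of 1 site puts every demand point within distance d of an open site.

36

Open {Site 1}.
  Farthest demand point is #2 at distance 36 (to Site 1); all others are ≤ 36.
With {Site 3} the worst case is 46.
With {Site 2} the worst case is 47.
No size-1 selection achieves below 36.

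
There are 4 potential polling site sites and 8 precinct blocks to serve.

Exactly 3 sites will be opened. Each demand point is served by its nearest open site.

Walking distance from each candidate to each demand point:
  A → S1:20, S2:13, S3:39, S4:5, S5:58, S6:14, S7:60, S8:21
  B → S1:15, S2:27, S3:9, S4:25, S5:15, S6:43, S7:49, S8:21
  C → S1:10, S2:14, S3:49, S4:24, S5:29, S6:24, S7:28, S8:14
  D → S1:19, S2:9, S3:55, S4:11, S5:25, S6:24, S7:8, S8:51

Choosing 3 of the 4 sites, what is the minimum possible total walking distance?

Open {A, B, D}.
  S1→B 15, S2→D 9, S3→B 9, S4→A 5, S5→B 15, S6→A 14, S7→D 8, S8→A 21  ⇒ total 96.
Compare {B, C, D}: total 100.
Compare {A, B, C}: total 108.
No size-3 selection does better; minimum is 96.

96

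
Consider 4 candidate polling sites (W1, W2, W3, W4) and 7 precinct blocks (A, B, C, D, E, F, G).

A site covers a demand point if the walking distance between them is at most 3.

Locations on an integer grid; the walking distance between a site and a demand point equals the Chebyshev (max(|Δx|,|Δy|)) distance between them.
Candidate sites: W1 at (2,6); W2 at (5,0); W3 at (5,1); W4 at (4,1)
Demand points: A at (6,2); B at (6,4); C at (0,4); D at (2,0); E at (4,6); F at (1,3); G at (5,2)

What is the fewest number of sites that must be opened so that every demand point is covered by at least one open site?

2

Coverage sets (demand points within 3 of each site):
  W1: {C, E, F}
  W2: {A, D, G}
  W3: {A, B, D, G}
  W4: {A, B, D, F, G}
No single site covers all 7 demand points.
But {W1, W3} covers everything, so the minimum is 2.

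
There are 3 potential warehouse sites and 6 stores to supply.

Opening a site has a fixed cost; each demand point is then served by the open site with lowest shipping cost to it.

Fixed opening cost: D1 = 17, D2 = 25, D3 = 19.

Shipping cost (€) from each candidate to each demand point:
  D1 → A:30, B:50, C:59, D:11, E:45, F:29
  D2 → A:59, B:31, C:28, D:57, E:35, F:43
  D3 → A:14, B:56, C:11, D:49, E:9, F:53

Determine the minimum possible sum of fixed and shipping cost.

Open {D1, D3}: assign each demand point to its cheapest open site.
  A→D3 14, B→D1 50, C→D3 11, D→D1 11, E→D3 9, F→D1 29
  shipping cost 124, fixed 36 → total 160.
Compare {D1, D2, D3}: shipping cost 105 + fixed 61 = 166.
Compare {D2, D3}: shipping cost 157 + fixed 44 = 201.
Compare {D1, D2}: shipping cost 164 + fixed 42 = 206.
All other subsets cost ≥ 166. Minimum total cost: 160.

160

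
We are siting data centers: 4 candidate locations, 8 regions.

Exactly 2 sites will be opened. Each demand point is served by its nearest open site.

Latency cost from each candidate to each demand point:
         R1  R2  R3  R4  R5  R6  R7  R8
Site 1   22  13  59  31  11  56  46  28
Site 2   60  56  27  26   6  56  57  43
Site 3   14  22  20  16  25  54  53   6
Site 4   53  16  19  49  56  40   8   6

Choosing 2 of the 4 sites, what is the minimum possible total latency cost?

Open {Site 3, Site 4}.
  R1→Site 3 14, R2→Site 4 16, R3→Site 4 19, R4→Site 3 16, R5→Site 3 25, R6→Site 4 40, R7→Site 4 8, R8→Site 3 6  ⇒ total 144.
Compare {Site 1, Site 4}: total 150.
Compare {Site 2, Site 4}: total 174.
No size-2 selection does better; minimum is 144.

144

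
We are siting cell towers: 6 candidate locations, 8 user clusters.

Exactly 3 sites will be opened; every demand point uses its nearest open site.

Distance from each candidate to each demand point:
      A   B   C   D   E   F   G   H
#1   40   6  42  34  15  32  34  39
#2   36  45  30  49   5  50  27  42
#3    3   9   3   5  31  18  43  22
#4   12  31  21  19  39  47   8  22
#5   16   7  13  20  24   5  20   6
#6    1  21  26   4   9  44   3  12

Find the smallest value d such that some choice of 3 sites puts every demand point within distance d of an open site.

9

Open {#3, #5, #6}.
  Farthest demand point is E at distance 9 (to #6); all others are ≤ 9.
With {#1, #5, #6} the worst case is 13.
With {#2, #5, #6} the worst case is 13.
No size-3 selection achieves below 9.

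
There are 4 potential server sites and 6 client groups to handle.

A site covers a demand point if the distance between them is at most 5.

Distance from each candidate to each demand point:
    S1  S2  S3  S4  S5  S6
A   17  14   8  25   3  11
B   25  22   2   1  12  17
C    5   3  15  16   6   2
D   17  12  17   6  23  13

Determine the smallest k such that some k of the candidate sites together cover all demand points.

3

Coverage sets (demand points within 5 of each site):
  A: {S5}
  B: {S3, S4}
  C: {S1, S2, S6}
  D: {}
No 2 sites suffice: every size-2 union leaves at least one demand point uncovered.
But {A, B, C} covers everything, so the minimum is 3.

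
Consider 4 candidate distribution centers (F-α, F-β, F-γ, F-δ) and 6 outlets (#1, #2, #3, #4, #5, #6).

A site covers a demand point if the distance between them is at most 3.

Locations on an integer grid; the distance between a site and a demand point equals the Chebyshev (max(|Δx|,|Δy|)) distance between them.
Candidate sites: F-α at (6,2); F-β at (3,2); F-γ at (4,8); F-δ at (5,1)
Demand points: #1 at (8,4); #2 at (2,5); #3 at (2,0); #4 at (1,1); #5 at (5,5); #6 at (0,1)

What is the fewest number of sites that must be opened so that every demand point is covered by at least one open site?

2

Coverage sets (demand points within 3 of each site):
  F-α: {#1, #5}
  F-β: {#2, #3, #4, #5, #6}
  F-γ: {#2, #5}
  F-δ: {#1, #3}
No single site covers all 6 demand points.
But {F-α, F-β} covers everything, so the minimum is 2.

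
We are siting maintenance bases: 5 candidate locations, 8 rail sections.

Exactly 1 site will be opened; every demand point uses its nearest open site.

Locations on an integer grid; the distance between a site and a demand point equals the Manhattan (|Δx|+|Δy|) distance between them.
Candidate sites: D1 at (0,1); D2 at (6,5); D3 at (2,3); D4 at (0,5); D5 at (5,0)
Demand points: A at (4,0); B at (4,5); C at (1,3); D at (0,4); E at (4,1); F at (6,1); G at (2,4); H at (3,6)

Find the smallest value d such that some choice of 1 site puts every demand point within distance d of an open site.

6

Open {D3}.
  Farthest demand point is F at distance 6 (to D3); all others are ≤ 6.
With {D2} the worst case is 7.
With {D1} the worst case is 8.
No size-1 selection achieves below 6.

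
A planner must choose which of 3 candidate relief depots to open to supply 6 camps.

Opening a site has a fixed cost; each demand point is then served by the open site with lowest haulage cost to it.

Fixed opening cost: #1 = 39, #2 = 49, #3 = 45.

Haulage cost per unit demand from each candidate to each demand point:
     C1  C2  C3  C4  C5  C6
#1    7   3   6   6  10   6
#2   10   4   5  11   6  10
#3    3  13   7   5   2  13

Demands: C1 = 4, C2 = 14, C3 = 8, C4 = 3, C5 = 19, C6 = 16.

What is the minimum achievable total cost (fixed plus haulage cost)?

Open {#1, #3}: assign each demand point to its cheapest open site.
  C1→#3 4×3=12, C2→#1 14×3=42, C3→#1 8×6=48, C4→#3 3×5=15, C5→#3 19×2=38, C6→#1 16×6=96
  haulage cost 251, fixed 84 → total 335.
Compare {#1, #2, #3}: haulage cost 243 + fixed 133 = 376.
Compare {#2, #3}: haulage cost 321 + fixed 94 = 415.
Compare {#1, #2}: haulage cost 338 + fixed 88 = 426.
All other subsets cost ≥ 376. Minimum total cost: 335.

335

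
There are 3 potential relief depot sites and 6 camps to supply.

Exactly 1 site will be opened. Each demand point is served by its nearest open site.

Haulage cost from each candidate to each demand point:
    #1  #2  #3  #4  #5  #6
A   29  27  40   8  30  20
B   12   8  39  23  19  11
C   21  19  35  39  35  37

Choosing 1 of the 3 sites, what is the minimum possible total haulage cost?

Open {B}.
  #1→B 12, #2→B 8, #3→B 39, #4→B 23, #5→B 19, #6→B 11  ⇒ total 112.
Compare {A}: total 154.
Compare {C}: total 186.

112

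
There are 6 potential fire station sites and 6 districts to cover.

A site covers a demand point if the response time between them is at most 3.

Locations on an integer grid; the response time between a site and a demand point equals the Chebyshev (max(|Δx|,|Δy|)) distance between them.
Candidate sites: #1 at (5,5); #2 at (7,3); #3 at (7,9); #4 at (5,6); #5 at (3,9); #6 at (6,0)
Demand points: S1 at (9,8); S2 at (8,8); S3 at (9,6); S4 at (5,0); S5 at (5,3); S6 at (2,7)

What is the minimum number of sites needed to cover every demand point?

Coverage sets (demand points within 3 of each site):
  #1: {S2, S5, S6}
  #2: {S3, S4, S5}
  #3: {S1, S2, S3}
  #4: {S2, S5, S6}
  #5: {S6}
  #6: {S4, S5}
No 2 sites suffice: every size-2 union leaves at least one demand point uncovered.
But {#1, #2, #3} covers everything, so the minimum is 3.

3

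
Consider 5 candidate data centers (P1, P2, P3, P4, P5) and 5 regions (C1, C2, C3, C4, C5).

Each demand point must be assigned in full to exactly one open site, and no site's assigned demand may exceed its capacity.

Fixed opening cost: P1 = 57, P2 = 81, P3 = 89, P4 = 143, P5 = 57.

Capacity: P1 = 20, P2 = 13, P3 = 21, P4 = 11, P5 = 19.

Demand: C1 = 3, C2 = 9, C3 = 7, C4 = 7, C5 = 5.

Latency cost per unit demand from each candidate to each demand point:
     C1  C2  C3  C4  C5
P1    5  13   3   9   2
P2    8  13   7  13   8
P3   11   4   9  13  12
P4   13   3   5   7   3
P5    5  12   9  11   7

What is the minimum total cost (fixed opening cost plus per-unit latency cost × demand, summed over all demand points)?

309

Open {P1, P3}; cheapest assignment that respects the capacities:
  P1 (cap 20, load 19): C3, C4, C5 — cost 7×3 + 7×9 + 5×2 = 94
  P3 (cap 21, load 12): C1, C2 — cost 3×11 + 9×4 = 69
  Shipping 163, fixed 146 → total 309.
  Any other capacity-feasible assignment to {P1, P3} ships for at least 163.
Compare {P1, P5}: its best feasible assignment gives total 331.
Compare {P1, P3, P5}: its best feasible assignment gives total 348.
Every other set of open sites that can feasibly serve all demand totals ≥ 331 even under its best assignment. Minimum: 309.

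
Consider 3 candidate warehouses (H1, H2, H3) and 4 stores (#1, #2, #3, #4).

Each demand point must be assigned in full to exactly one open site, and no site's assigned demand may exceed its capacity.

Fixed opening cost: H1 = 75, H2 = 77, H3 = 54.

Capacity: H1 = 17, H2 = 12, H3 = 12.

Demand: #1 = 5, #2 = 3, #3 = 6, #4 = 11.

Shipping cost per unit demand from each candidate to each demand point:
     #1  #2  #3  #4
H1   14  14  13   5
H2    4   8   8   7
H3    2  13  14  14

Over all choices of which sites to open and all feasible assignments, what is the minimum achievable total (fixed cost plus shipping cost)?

Open {H1, H3}; cheapest assignment that respects the capacities:
  H1 (cap 17, load 17): #3, #4 — cost 6×13 + 11×5 = 133
  H3 (cap 12, load 8): #1, #2 — cost 5×2 + 3×13 = 49
  Shipping 182, fixed 129 → total 311.
  Any other capacity-feasible assignment to {H1, H3} ships for at least 182.
Compare {H1, H2}: its best feasible assignment gives total 317.
Compare {H1, H2, H3}: its best feasible assignment gives total 343.
Every other set of open sites that can feasibly serve all demand totals ≥ 317 even under its best assignment. Minimum: 311.

311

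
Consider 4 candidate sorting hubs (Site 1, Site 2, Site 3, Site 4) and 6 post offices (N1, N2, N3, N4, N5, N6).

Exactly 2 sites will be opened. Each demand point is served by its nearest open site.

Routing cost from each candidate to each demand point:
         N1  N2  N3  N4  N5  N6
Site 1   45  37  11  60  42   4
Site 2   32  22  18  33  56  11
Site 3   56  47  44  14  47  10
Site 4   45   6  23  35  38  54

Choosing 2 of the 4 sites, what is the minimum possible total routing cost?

136

Open {Site 3, Site 4}.
  N1→Site 4 45, N2→Site 4 6, N3→Site 4 23, N4→Site 3 14, N5→Site 4 38, N6→Site 3 10  ⇒ total 136.
Compare {Site 2, Site 4}: total 138.
Compare {Site 1, Site 4}: total 139.
No size-2 selection does better; minimum is 136.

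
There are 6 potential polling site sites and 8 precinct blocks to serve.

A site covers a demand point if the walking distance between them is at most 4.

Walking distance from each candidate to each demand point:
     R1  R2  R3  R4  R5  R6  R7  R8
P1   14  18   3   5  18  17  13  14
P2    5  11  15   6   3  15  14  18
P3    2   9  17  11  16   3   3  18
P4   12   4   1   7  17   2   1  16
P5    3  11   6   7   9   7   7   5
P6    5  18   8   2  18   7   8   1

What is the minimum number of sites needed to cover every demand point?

Coverage sets (demand points within 4 of each site):
  P1: {R3}
  P2: {R5}
  P3: {R1, R6, R7}
  P4: {R2, R3, R6, R7}
  P5: {R1}
  P6: {R4, R8}
No 3 sites suffice: every size-3 union leaves at least one demand point uncovered.
But {P2, P3, P4, P6} covers everything, so the minimum is 4.

4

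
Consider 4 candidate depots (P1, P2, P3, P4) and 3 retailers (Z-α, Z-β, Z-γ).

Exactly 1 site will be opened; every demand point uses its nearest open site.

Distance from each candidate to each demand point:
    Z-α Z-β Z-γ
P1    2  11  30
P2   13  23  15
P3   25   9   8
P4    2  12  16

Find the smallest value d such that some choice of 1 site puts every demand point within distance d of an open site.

16

Open {P4}.
  Farthest demand point is Z-γ at distance 16 (to P4); all others are ≤ 16.
With {P2} the worst case is 23.
With {P3} the worst case is 25.
No size-1 selection achieves below 16.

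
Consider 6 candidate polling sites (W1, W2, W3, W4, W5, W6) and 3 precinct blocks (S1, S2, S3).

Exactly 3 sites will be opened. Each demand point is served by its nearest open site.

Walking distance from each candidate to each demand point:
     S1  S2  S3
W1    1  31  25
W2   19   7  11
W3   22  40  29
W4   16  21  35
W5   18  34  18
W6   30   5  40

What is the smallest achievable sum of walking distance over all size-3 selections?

Open {W1, W2, W6}.
  S1→W1 1, S2→W6 5, S3→W2 11  ⇒ total 17.
Compare {W1, W2, W3}: total 19.
Compare {W1, W2, W4}: total 19.
No size-3 selection does better; minimum is 17.

17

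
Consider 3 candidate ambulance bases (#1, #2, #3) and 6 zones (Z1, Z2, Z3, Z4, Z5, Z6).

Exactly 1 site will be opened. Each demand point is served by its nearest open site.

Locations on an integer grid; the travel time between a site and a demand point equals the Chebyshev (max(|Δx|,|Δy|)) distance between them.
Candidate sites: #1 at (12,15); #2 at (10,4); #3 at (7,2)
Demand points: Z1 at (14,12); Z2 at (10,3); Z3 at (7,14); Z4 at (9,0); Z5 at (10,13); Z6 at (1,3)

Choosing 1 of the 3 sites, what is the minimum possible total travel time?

41

Open {#2}.
  Z1→#2 8, Z2→#2 1, Z3→#2 10, Z4→#2 4, Z5→#2 9, Z6→#2 9  ⇒ total 41.
Compare {#3}: total 44.
Compare {#1}: total 49.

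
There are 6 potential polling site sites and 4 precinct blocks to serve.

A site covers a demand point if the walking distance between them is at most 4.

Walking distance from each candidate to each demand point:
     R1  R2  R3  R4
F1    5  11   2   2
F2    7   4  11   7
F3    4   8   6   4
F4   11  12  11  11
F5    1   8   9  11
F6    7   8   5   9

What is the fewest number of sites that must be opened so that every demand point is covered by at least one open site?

3

Coverage sets (demand points within 4 of each site):
  F1: {R3, R4}
  F2: {R2}
  F3: {R1, R4}
  F4: {}
  F5: {R1}
  F6: {}
No 2 sites suffice: every size-2 union leaves at least one demand point uncovered.
But {F1, F2, F3} covers everything, so the minimum is 3.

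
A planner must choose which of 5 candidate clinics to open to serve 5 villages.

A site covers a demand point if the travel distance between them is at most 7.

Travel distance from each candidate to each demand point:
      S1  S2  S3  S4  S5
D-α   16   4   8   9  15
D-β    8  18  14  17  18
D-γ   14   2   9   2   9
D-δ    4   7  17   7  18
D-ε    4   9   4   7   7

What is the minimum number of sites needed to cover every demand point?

2

Coverage sets (demand points within 7 of each site):
  D-α: {S2}
  D-β: {}
  D-γ: {S2, S4}
  D-δ: {S1, S2, S4}
  D-ε: {S1, S3, S4, S5}
No single site covers all 5 demand points.
But {D-α, D-ε} covers everything, so the minimum is 2.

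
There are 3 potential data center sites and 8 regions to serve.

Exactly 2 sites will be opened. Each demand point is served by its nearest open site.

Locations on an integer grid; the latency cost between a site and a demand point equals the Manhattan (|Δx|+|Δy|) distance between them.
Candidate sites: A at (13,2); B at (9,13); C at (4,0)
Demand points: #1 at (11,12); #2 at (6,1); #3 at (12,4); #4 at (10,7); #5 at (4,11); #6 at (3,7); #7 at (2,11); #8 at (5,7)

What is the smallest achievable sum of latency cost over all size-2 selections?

Open {B, C}.
  #1→B 3, #2→C 3, #3→B 12, #4→B 7, #5→B 7, #6→C 8, #7→B 9, #8→C 8  ⇒ total 57.
Compare {A, B}: total 59.
Compare {A, C}: total 66.

57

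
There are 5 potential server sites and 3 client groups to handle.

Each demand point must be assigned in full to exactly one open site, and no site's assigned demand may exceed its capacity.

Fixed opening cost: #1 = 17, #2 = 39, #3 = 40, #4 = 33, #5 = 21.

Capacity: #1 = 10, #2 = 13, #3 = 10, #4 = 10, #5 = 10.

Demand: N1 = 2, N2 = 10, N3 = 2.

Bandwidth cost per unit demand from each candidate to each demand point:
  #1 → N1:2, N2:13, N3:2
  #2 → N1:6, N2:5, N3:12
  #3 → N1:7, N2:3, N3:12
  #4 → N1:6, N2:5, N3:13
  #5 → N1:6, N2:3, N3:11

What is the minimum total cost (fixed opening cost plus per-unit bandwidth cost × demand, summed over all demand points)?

Open {#1, #5}; cheapest assignment that respects the capacities:
  #1 (cap 10, load 4): N1, N3 — cost 2×2 + 2×2 = 8
  #5 (cap 10, load 10): N2 — cost 10×3 = 30
  Shipping 38, fixed 38 → total 76.
  Any other capacity-feasible assignment to {#1, #5} ships for at least 38.
Compare {#1, #3}: its best feasible assignment gives total 95.
Compare {#1, #4}: its best feasible assignment gives total 108.
Every other set of open sites that can feasibly serve all demand totals ≥ 95 even under its best assignment. Minimum: 76.

76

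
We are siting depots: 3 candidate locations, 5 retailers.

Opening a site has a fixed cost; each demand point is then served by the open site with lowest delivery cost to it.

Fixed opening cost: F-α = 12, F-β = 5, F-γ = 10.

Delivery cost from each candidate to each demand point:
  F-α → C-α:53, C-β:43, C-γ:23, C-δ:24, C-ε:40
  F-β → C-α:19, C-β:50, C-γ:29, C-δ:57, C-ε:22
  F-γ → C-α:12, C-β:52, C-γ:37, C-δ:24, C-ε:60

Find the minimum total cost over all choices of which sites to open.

148

Open {F-α, F-β}: assign each demand point to its cheapest open site.
  C-α→F-β 19, C-β→F-α 43, C-γ→F-α 23, C-δ→F-α 24, C-ε→F-β 22
  delivery cost 131, fixed 17 → total 148.
Compare {F-α, F-β, F-γ}: delivery cost 124 + fixed 27 = 151.
Compare {F-β, F-γ}: delivery cost 137 + fixed 15 = 152.
Compare {F-α, F-γ}: delivery cost 142 + fixed 22 = 164.
All other subsets cost ≥ 151. Minimum total cost: 148.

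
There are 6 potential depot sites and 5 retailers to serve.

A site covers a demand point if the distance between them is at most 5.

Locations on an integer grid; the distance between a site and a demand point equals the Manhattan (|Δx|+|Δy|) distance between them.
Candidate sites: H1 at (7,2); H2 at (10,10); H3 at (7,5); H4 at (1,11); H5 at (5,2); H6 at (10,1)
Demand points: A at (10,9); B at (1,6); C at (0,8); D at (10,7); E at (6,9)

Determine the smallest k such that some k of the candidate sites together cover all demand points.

Coverage sets (demand points within 5 of each site):
  H1: {}
  H2: {A, D, E}
  H3: {D, E}
  H4: {B, C}
  H5: {}
  H6: {}
No single site covers all 5 demand points.
But {H2, H4} covers everything, so the minimum is 2.

2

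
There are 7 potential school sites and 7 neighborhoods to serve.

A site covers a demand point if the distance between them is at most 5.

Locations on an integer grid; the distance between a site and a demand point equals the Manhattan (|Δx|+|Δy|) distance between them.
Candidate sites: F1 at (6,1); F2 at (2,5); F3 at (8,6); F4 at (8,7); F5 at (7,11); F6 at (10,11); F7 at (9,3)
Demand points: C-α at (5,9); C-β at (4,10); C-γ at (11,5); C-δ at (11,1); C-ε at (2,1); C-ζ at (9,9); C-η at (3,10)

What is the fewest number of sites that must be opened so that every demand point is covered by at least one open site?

Coverage sets (demand points within 5 of each site):
  F1: {C-δ, C-ε}
  F2: {C-ε}
  F3: {C-γ, C-ζ}
  F4: {C-α, C-γ, C-ζ}
  F5: {C-α, C-β, C-ζ, C-η}
  F6: {C-ζ}
  F7: {C-γ, C-δ}
No 2 sites suffice: every size-2 union leaves at least one demand point uncovered.
But {F1, F3, F5} covers everything, so the minimum is 3.

3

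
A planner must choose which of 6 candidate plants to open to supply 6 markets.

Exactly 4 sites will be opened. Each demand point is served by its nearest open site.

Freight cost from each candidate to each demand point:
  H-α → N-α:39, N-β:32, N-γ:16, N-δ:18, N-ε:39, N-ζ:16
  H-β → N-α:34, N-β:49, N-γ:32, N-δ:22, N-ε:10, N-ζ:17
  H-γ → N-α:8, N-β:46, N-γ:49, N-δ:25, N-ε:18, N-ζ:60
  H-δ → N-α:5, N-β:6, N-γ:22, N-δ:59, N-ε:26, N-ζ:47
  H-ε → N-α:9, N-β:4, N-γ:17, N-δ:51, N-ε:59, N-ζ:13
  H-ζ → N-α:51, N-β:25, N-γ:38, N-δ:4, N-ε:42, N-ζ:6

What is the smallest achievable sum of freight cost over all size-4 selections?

46

Open {H-β, H-δ, H-ε, H-ζ}.
  N-α→H-δ 5, N-β→H-ε 4, N-γ→H-ε 17, N-δ→H-ζ 4, N-ε→H-β 10, N-ζ→H-ζ 6  ⇒ total 46.
Compare {H-α, H-β, H-δ, H-ζ}: total 47.
Compare {H-α, H-β, H-ε, H-ζ}: total 49.
No size-4 selection does better; minimum is 46.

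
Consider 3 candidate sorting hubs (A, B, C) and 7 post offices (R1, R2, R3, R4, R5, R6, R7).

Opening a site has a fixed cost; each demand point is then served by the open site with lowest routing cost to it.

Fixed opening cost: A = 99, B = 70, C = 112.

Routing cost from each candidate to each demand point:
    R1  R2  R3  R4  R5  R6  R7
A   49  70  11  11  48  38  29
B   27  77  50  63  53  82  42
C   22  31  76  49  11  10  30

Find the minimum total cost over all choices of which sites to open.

Open {A, C}: assign each demand point to its cheapest open site.
  R1→C 22, R2→C 31, R3→A 11, R4→A 11, R5→C 11, R6→C 10, R7→A 29
  routing cost 125, fixed 211 → total 336.
Compare {C}: routing cost 229 + fixed 112 = 341.
Compare {A}: routing cost 256 + fixed 99 = 355.
Compare {B, C}: routing cost 203 + fixed 182 = 385.
All other subsets cost ≥ 341. Minimum total cost: 336.

336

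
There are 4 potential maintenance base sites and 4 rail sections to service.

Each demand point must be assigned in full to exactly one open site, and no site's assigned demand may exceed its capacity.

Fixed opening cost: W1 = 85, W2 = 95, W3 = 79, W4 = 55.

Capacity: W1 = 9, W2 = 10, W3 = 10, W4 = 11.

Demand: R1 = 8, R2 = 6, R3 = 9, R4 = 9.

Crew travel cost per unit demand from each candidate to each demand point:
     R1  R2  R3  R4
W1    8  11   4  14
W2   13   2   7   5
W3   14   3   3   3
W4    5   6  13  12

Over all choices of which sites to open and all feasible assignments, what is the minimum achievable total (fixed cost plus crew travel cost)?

Open {W1, W2, W3, W4}; cheapest assignment that respects the capacities:
  W1 (cap 9, load 9): R3 — cost 9×4 = 36
  W2 (cap 10, load 6): R2 — cost 6×2 = 12
  W3 (cap 10, load 9): R4 — cost 9×3 = 27
  W4 (cap 11, load 8): R1 — cost 8×5 = 40
  Shipping 115, fixed 314 → total 429.
  Any other capacity-feasible assignment to {W1, W2, W3, W4} ships for at least 115.
Total demand is 32 and no other set of sites has combined capacity ≥ 32, so {W1, W2, W3, W4} is the only feasible choice of open sites. Minimum: 429.

429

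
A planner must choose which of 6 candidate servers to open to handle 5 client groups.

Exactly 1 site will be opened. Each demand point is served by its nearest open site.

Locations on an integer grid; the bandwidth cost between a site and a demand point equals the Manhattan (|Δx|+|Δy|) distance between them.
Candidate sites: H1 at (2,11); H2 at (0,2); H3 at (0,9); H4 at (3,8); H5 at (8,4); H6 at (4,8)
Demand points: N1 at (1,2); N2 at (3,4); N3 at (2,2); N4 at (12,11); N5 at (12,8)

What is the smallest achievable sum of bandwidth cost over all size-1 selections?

40

Open {H4}.
  N1→H4 8, N2→H4 4, N3→H4 7, N4→H4 12, N5→H4 9  ⇒ total 40.
Compare {H5}: total 41.
Compare {H6}: total 41.
No size-1 selection does better; minimum is 40.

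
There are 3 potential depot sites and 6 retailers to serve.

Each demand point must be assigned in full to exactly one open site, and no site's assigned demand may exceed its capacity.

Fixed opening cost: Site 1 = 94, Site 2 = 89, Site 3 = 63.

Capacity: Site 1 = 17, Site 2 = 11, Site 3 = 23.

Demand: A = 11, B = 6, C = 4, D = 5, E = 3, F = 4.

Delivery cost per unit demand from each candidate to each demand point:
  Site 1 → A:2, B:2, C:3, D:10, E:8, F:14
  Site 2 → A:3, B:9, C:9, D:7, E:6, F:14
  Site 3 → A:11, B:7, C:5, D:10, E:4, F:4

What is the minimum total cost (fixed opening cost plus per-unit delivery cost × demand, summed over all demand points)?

Open {Site 1, Site 3}; cheapest assignment that respects the capacities:
  Site 1 (cap 17, load 17): A, B — cost 11×2 + 6×2 = 34
  Site 3 (cap 23, load 16): C, D, E, F — cost 4×5 + 5×10 + 3×4 + 4×4 = 98
  Shipping 132, fixed 157 → total 289.
  Any other capacity-feasible assignment to {Site 1, Site 3} ships for at least 132.
Compare {Site 2, Site 3}: its best feasible assignment gives total 325.
Compare {Site 1, Site 2, Site 3}: its best feasible assignment gives total 363.
Every other set of open sites that can feasibly serve all demand totals ≥ 325 even under its best assignment. Minimum: 289.

289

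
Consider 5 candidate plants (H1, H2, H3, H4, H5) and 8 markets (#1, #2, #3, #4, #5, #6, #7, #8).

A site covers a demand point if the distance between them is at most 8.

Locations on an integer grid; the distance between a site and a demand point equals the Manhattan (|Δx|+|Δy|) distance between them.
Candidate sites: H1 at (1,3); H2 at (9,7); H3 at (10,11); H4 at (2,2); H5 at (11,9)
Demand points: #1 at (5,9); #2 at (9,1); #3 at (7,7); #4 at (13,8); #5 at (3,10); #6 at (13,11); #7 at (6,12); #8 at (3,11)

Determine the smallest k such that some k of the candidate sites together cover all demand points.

Coverage sets (demand points within 8 of each site):
  H1: {}
  H2: {#1, #2, #3, #4, #6, #7}
  H3: {#1, #3, #4, #5, #6, #7, #8}
  H4: {#2}
  H5: {#1, #3, #4, #6, #7}
No single site covers all 8 demand points.
But {H2, H3} covers everything, so the minimum is 2.

2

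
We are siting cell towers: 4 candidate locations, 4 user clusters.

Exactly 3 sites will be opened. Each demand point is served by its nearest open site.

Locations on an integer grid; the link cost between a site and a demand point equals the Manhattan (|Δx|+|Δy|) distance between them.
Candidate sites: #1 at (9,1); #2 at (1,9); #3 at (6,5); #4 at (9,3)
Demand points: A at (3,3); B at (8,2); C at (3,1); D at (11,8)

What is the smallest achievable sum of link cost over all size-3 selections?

20

Open {#1, #3, #4}.
  A→#3 5, B→#1 2, C→#1 6, D→#4 7  ⇒ total 20.
Compare {#1, #2, #3}: total 21.
Compare {#1, #2, #4}: total 21.
No size-3 selection does better; minimum is 20.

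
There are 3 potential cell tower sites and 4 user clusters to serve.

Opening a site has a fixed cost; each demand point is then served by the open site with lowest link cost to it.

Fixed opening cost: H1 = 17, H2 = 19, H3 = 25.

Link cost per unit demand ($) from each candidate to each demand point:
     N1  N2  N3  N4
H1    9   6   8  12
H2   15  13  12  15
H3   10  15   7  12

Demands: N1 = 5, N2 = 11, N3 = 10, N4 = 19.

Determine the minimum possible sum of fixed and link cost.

436

Open {H1}: assign each demand point to its cheapest open site.
  N1→H1 5×9=45, N2→H1 11×6=66, N3→H1 10×8=80, N4→H1 19×12=228
  link cost 419, fixed 17 → total 436.
Compare {H1, H3}: link cost 409 + fixed 42 = 451.
Compare {H1, H2}: link cost 419 + fixed 36 = 455.
Compare {H1, H2, H3}: link cost 409 + fixed 61 = 470.
All other subsets cost ≥ 451. Minimum total cost: 436.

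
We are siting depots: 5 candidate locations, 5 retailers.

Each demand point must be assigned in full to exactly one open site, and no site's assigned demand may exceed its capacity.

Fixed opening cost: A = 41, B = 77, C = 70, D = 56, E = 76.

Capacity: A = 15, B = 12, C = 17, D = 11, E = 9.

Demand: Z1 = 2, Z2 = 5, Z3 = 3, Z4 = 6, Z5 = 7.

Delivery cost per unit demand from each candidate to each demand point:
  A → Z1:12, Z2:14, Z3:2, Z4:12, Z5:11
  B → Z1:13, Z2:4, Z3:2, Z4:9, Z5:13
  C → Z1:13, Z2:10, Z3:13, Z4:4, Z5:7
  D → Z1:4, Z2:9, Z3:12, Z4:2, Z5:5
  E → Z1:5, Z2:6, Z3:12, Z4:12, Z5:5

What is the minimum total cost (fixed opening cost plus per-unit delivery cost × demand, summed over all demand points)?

Open {A, D}; cheapest assignment that respects the capacities:
  A (cap 15, load 12): Z1, Z3, Z5 — cost 2×12 + 3×2 + 7×11 = 107
  D (cap 11, load 11): Z2, Z4 — cost 5×9 + 6×2 = 57
  Shipping 164, fixed 97 → total 261.
  Any other capacity-feasible assignment to {A, D} ships for at least 164.
Compare {B, C}: its best feasible assignment gives total 272.
Compare {C, D}: its best feasible assignment gives total 281.
Every other set of open sites that can feasibly serve all demand totals ≥ 272 even under its best assignment. Minimum: 261.

261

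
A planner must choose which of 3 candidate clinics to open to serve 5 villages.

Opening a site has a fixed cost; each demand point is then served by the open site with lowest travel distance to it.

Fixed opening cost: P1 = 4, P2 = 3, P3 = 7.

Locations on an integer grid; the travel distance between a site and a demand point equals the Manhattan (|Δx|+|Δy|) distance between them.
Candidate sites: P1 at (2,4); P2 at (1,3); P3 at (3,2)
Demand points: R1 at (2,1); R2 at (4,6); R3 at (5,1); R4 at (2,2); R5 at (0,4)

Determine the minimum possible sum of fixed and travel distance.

Open {P1}: assign each demand point to its cheapest open site.
  R1→P1 3, R2→P1 4, R3→P1 6, R4→P1 2, R5→P1 2
  travel distance 17, fixed 4 → total 21.
Compare {P2}: travel distance 19 + fixed 3 = 22.
Compare {P3}: travel distance 16 + fixed 7 = 23.
Compare {P1, P3}: travel distance 12 + fixed 11 = 23.
All other subsets cost ≥ 22. Minimum total cost: 21.

21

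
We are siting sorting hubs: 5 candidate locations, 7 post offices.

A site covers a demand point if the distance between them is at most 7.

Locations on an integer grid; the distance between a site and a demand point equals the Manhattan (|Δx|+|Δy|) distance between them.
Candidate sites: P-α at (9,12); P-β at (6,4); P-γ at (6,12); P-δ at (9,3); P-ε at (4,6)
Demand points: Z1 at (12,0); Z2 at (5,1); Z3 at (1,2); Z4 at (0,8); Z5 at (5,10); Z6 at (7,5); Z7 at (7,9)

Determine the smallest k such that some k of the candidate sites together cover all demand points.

2

Coverage sets (demand points within 7 of each site):
  P-α: {Z5, Z7}
  P-β: {Z2, Z3, Z5, Z6, Z7}
  P-γ: {Z5, Z7}
  P-δ: {Z1, Z2, Z6}
  P-ε: {Z2, Z3, Z4, Z5, Z6, Z7}
No single site covers all 7 demand points.
But {P-δ, P-ε} covers everything, so the minimum is 2.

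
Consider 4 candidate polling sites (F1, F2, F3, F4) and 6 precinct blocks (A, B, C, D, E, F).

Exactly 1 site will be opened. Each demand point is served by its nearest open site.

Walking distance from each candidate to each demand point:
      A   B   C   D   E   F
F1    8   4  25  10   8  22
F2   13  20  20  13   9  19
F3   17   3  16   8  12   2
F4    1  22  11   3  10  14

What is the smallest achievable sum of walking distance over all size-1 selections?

58

Open {F3}.
  A→F3 17, B→F3 3, C→F3 16, D→F3 8, E→F3 12, F→F3 2  ⇒ total 58.
Compare {F4}: total 61.
Compare {F1}: total 77.
No size-1 selection does better; minimum is 58.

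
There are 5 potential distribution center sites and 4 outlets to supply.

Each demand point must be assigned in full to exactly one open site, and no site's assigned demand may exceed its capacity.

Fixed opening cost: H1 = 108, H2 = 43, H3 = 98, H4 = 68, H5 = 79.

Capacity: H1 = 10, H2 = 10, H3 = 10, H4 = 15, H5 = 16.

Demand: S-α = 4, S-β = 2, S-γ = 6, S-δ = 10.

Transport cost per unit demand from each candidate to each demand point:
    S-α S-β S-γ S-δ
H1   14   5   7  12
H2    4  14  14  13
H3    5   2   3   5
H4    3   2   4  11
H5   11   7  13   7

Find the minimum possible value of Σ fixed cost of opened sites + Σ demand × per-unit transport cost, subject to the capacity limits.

Open {H3, H4}; cheapest assignment that respects the capacities:
  H3 (cap 10, load 10): S-δ — cost 10×5 = 50
  H4 (cap 15, load 12): S-α, S-β, S-γ — cost 4×3 + 2×2 + 6×4 = 40
  Shipping 90, fixed 166 → total 256.
  Any other capacity-feasible assignment to {H3, H4} ships for at least 90.
Compare {H4, H5}: its best feasible assignment gives total 257.
Compare {H2, H4}: its best feasible assignment gives total 281.
Every other set of open sites that can feasibly serve all demand totals ≥ 257 even under its best assignment. Minimum: 256.

256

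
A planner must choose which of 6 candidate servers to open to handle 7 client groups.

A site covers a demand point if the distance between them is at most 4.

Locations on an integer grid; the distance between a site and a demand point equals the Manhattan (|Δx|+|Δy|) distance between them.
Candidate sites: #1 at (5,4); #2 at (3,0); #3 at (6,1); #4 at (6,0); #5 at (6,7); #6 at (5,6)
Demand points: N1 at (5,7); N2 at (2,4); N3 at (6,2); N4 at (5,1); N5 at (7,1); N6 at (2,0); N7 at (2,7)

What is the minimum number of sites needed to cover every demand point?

3

Coverage sets (demand points within 4 of each site):
  #1: {N1, N2, N3, N4}
  #2: {N4, N6}
  #3: {N3, N4, N5}
  #4: {N3, N4, N5, N6}
  #5: {N1, N7}
  #6: {N1, N7}
No 2 sites suffice: every size-2 union leaves at least one demand point uncovered.
But {#1, #4, #5} covers everything, so the minimum is 3.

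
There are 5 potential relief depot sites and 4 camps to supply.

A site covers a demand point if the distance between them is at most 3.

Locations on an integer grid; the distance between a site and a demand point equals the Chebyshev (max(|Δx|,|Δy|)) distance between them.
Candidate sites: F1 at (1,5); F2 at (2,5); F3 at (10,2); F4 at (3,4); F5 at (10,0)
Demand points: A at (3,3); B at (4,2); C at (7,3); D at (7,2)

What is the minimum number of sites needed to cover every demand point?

2

Coverage sets (demand points within 3 of each site):
  F1: {A, B}
  F2: {A, B}
  F3: {C, D}
  F4: {A, B}
  F5: {C, D}
No single site covers all 4 demand points.
But {F1, F3} covers everything, so the minimum is 2.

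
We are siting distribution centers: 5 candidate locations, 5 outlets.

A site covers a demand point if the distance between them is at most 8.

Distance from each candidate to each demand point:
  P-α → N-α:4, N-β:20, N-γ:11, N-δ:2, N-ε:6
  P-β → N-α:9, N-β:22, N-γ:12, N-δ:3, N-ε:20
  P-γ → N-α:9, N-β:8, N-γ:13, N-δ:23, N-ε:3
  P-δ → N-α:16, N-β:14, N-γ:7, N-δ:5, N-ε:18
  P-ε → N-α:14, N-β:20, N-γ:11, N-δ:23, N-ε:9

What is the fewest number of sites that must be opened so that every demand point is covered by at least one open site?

3

Coverage sets (demand points within 8 of each site):
  P-α: {N-α, N-δ, N-ε}
  P-β: {N-δ}
  P-γ: {N-β, N-ε}
  P-δ: {N-γ, N-δ}
  P-ε: {}
No 2 sites suffice: every size-2 union leaves at least one demand point uncovered.
But {P-α, P-γ, P-δ} covers everything, so the minimum is 3.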